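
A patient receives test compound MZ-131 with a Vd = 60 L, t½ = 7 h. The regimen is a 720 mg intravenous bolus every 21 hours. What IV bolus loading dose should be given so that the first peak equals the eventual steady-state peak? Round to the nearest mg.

823 mg

f = (1/2)^(21/7) ≈ 0.125000; accumulation ratio R = 1/(1−f) ≈ 1.14286.
Loading dose to hit Cmax,ss on first dose: D_load = D_maint·R ≈ 720 × 1.14286 ≈ 822.86 mg.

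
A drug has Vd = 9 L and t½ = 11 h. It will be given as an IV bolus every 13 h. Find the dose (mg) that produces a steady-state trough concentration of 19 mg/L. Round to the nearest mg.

217 mg

τ/t½ = 13/11 ≈ 1.1818, so f = (1/2)^(13/11) ≈ 0.440796.
Cmin,ss = (D/Vd)·f/(1−f), so D = Cmin,ss·Vd·(1−f)/f.
D = 19 × 9 × (1−f)/f ≈ 19 × 9 × 1.26862 ≈ 216.93 mg.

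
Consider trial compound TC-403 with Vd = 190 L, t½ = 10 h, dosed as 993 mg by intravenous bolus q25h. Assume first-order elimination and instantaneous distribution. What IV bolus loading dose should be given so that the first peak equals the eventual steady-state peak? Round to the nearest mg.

1206 mg

f = (1/2)^(25/10) ≈ 0.176777; accumulation ratio R = 1/(1−f) ≈ 1.21474.
Loading dose to hit Cmax,ss on first dose: D_load = D_maint·R ≈ 993 × 1.21474 ≈ 1206.24 mg.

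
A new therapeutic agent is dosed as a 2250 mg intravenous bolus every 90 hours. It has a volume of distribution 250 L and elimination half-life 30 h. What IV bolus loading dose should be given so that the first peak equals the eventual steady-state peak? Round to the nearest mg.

2571 mg

f = (1/2)^(90/30) ≈ 0.125000; accumulation ratio R = 1/(1−f) ≈ 1.14286.
Loading dose to hit Cmax,ss on first dose: D_load = D_maint·R ≈ 2250 × 1.14286 ≈ 2571.43 mg.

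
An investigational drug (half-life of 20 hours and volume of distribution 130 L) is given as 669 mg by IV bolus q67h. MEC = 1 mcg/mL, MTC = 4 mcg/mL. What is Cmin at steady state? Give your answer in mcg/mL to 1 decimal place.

τ/t½ = 67/20 ≈ 3.35, so fraction remaining f = (1/2)^(67/20) ≈ 0.0981.
Accumulation ratio R = 1/(1 − f) ≈ 1/0.9019 ≈ 1.1088.
Single-dose peak C₀ = D/Vd = 669/130 ≈ 5.146 mcg/mL.
Cmax,ss = C₀/(1 − f) ≈ 5.146/0.9019 ≈ 5.706 mcg/mL.
Steady-state trough Cmin,ss = Cmax,ss·f ≈ 5.706 × 0.0981 ≈ 0.560 mcg/mL.
Trough 0.6 mcg/mL vs MEC 1 mcg/mL: subtherapeutic.

0.6 mcg/mL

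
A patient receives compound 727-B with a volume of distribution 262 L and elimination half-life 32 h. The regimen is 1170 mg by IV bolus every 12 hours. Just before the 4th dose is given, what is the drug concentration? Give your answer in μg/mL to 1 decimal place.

8.1 μg/mL

f = (1/2)^(τ/t½) = (1/2)^(12/32) ≈ 0.7711.
C₀ = D/Vd = 1170/262 ≈ 4.466 μg/mL.
Before the 4th dose, 3 doses have been given. Superposition: Cmin = C₀·(f + f² + … + f^3).
≈ 4.466 × (0.7711 + 0.5946 + 0.4585) ≈ 4.466 × 1.8242 ≈ 8.147 μg/mL.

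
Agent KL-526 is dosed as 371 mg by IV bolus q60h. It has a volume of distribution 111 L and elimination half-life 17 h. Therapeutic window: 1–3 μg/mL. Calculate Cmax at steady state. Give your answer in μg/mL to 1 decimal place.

3.7 μg/mL

k = ln2/t½ = ln2/17 ≈ 0.040773 h⁻¹; fraction remaining f = e^(−kτ) = e^(−0.040773×60) ≈ 0.0866.
At steady state, accumulation factor R = 1/(1 − e^(−kτ)) ≈ 1.0948.
Single-dose peak C₀ = D/Vd = 371/111 ≈ 3.342 μg/mL.
Steady-state peak Cmax,ss = C₀·R ≈ 3.342 × 1.0948 ≈ 3.659 μg/mL.
Peak 3.7 μg/mL vs MTC 3 μg/mL: exceeds toxic threshold.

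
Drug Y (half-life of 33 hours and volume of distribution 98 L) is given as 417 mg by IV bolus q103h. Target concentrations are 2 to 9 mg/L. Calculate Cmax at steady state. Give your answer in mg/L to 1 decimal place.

4.8 mg/L

Over one 103-h interval, 103/33 ≈ 3.1212 half-lives elapse, leaving f ≈ 0.1149 of each dose.
Accumulation ratio R = 1/(1 − f) ≈ 1/0.8851 ≈ 1.1298.
Each bolus raises the concentration by D/Vd = 417/98 ≈ 4.255 mg/L.
Steady-state peak Cmax,ss = C₀·R ≈ 4.255 × 1.1298 ≈ 4.807 mg/L.
Peak 4.8 mg/L vs MTC 9 mg/L: below toxic threshold.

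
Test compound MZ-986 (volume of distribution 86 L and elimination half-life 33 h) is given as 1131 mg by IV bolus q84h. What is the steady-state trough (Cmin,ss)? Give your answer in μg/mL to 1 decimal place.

τ/t½ = 84/33 ≈ 2.5455, so fraction remaining f = (1/2)^(84/33) ≈ 0.1713.
Single-dose peak C₀ = D/Vd = 1131/86 ≈ 13.151 μg/mL.
Steady-state trough Cmin,ss = C₀·f/(1−f) ≈ 13.151 × 0.1713/0.8287 ≈ 2.718 μg/mL.

2.7 μg/mL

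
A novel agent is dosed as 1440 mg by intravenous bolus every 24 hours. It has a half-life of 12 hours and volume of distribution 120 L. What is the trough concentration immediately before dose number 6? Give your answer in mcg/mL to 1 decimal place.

4.0 mcg/mL

f = (1/2)^(τ/t½) = (1/2)^(24/12) ≈ 0.2500.
C₀ = D/Vd = 1440/120 ≈ 12.000 mcg/mL.
Before the 6th dose, 5 doses have been given. Superposition: Cmin = C₀·(f + f² + … + f^5).
≈ 12.000 × (0.2500 + 0.0625 + 0.0156 + 0.0039 + 0.0010) ≈ 12.000 × 0.3330 ≈ 3.996 mcg/mL.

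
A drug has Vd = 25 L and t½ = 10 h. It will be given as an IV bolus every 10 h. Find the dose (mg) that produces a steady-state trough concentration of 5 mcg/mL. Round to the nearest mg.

125 mg

τ/t½ = 10/10 ≈ 1, so f = (1/2)^(10/10) ≈ 0.500000.
Cmin,ss = (D/Vd)·f/(1−f), so D = Cmin,ss·Vd·(1−f)/f.
D = 5 × 25 × (1−f)/f ≈ 5 × 25 × 1.00000 ≈ 125.00 mg.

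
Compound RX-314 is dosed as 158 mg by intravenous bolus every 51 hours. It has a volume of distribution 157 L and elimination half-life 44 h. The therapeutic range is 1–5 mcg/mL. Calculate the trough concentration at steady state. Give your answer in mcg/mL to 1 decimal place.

0.8 mcg/mL

k = ln2/t½ = ln2/44 ≈ 0.015753 h⁻¹; fraction remaining f = e^(−kτ) = e^(−0.015753×51) ≈ 0.4478.
Each bolus raises the concentration by D/Vd = 158/157 ≈ 1.006 mcg/mL.
Steady-state trough Cmin,ss = C₀·f/(1−f) ≈ 1.006 × 0.4478/0.5522 ≈ 0.816 mcg/mL.
Trough 0.8 mcg/mL vs MEC 1 mcg/mL: subtherapeutic.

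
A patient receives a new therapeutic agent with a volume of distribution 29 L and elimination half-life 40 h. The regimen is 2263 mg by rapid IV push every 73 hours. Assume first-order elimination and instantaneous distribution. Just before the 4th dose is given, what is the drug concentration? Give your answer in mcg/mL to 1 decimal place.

f = (1/2)^(τ/t½) = (1/2)^(73/40) ≈ 0.2822.
C₀ = D/Vd = 2263/29 ≈ 78.034 mcg/mL.
Before the 4th dose, 3 doses have been given. Superposition: Cmin = C₀·(f + f² + … + f^3).
≈ 78.034 × (0.2822 + 0.0796 + 0.0225) ≈ 78.034 × 0.3843 ≈ 29.988 mcg/mL.

30.0 mcg/mL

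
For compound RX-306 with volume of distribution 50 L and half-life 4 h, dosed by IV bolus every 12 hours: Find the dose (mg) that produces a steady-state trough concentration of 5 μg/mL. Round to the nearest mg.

τ/t½ = 12/4 ≈ 3, so f = (1/2)^(12/4) ≈ 0.125000.
Cmin,ss = (D/Vd)·f/(1−f), so D = Cmin,ss·Vd·(1−f)/f.
D = 5 × 50 × (1−f)/f ≈ 5 × 50 × 7.00000 ≈ 1750.00 mg.

1750 mg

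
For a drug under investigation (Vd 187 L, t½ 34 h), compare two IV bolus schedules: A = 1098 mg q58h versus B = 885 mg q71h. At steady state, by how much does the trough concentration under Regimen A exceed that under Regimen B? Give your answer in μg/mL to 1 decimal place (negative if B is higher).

Regimen A: f = (1/2)^(58/34) ≈ 0.3065; Cmin,ss = (1098/187)·f/(1−f) ≈ 2.595 μg/mL.
Regimen B: f = (1/2)^(71/34) ≈ 0.2352; Cmin,ss = (885/187)·f/(1−f) ≈ 1.455 μg/mL.
Difference ≈ 2.595 − 1.455 ≈ 1.140 μg/mL.

1.1 μg/mL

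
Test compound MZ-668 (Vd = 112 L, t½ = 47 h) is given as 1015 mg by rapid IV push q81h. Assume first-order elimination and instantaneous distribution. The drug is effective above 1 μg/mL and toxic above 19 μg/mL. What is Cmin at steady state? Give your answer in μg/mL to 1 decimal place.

3.9 μg/mL

τ/t½ = 81/47 ≈ 1.7234, so fraction remaining f = (1/2)^(81/47) ≈ 0.3028.
Single-dose peak C₀ = D/Vd = 1015/112 ≈ 9.062 μg/mL.
Steady-state trough Cmin,ss = C₀·f/(1−f) ≈ 9.062 × 0.3028/0.6972 ≈ 3.936 μg/mL.
Trough 3.9 μg/mL vs MEC 1 μg/mL: adequate.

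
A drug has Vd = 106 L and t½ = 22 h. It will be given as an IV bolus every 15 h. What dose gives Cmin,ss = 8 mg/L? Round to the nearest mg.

512 mg

τ/t½ = 15/22 ≈ 0.68182, so f = (1/2)^(15/22) ≈ 0.623379.
Cmin,ss = (D/Vd)·f/(1−f), so D = Cmin,ss·Vd·(1−f)/f.
D = 8 × 106 × (1−f)/f ≈ 8 × 106 × 0.60416 ≈ 512.33 mg.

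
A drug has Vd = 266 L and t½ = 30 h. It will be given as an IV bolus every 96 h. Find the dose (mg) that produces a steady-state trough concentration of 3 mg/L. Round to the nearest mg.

τ/t½ = 96/30 ≈ 3.2, so f = (1/2)^(96/30) ≈ 0.108819.
Cmin,ss = (D/Vd)·f/(1−f), so D = Cmin,ss·Vd·(1−f)/f.
D = 3 × 266 × (1−f)/f ≈ 3 × 266 × 8.18957 ≈ 6535.28 mg.

6535 mg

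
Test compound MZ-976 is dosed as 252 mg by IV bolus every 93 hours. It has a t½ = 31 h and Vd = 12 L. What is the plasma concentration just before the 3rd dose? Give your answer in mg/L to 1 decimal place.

f = (1/2)^(τ/t½) = (1/2)^(93/31) ≈ 0.1250.
C₀ = D/Vd = 252/12 ≈ 21.000 mg/L.
Before the 3rd dose, 2 doses have been given. Superposition: Cmin = C₀·(f + f²).
≈ 21.000 × (0.1250 + 0.0156) ≈ 21.000 × 0.1406 ≈ 2.953 mg/L.

3.0 mg/L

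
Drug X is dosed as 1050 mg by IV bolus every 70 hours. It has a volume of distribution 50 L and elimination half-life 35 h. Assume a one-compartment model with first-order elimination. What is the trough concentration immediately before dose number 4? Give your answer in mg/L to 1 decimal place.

6.9 mg/L

f = (1/2)^(τ/t½) = (1/2)^(70/35) ≈ 0.2500.
C₀ = D/Vd = 1050/50 ≈ 21.000 mg/L.
Before the 4th dose, 3 doses have been given. Superposition: Cmin = C₀·(f + f² + … + f^3).
≈ 21.000 × (0.2500 + 0.0625 + 0.0156) ≈ 21.000 × 0.3281 ≈ 6.890 mg/L.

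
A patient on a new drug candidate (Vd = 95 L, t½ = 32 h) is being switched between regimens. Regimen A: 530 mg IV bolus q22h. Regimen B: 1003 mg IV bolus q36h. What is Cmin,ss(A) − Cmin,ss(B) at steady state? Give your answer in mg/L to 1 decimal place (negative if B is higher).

0.2 mg/L

Regimen A: f = (1/2)^(22/32) ≈ 0.6209; Cmin,ss = (530/95)·f/(1−f) ≈ 9.137 mg/L.
Regimen B: f = (1/2)^(36/32) ≈ 0.4585; Cmin,ss = (1003/95)·f/(1−f) ≈ 8.940 mg/L.
Difference ≈ 9.137 − 8.940 ≈ 0.197 mg/L.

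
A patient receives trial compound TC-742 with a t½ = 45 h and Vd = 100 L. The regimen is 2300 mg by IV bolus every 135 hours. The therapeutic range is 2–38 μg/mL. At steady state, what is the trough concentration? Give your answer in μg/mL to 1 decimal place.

3.3 μg/mL

The dosing interval is 3 half-lives, so f = 2^(−3) = 0.125.
At steady state, R = 1/(1 − 0.125) = 8/7.
Single-dose peak C₀ = D/Vd = 2300/100 = 23 μg/mL.
Steady-state peak Cmax,ss = C₀·R = 23 × 8/7 ≈ 26.286 μg/mL.
Steady-state trough Cmin,ss = Cmax,ss·f ≈ 26.286 × 0.125 ≈ 3.286 μg/mL.
Trough 3.3 μg/mL vs MEC 2 μg/mL: adequate.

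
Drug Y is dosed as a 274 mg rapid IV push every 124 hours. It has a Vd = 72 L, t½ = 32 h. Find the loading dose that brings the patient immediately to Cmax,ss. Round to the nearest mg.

294 mg

f = (1/2)^(124/32) ≈ 0.068157; accumulation ratio R = 1/(1−f) ≈ 1.07314.
Loading dose to hit Cmax,ss on first dose: D_load = D_maint·R ≈ 274 × 1.07314 ≈ 294.04 mg.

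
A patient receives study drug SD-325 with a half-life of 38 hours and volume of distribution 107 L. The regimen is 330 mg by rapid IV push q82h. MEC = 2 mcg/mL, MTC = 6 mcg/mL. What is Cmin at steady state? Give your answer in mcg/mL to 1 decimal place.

0.9 mcg/mL

Over one 82-h interval, 82/38 ≈ 2.1579 half-lives elapse, leaving f ≈ 0.2241 of each dose.
Accumulation ratio R = 1/(1 − f) ≈ 1/0.7759 ≈ 1.2888.
Single-dose peak C₀ = D/Vd = 330/107 ≈ 3.084 mcg/mL.
Steady-state peak Cmax,ss = C₀·R ≈ 3.084 × 1.2888 ≈ 3.975 mcg/mL.
One interval later, Cmin,ss = Cmax,ss·e^(−kτ) ≈ 3.975 × 0.2241 ≈ 0.891 mcg/mL.
Trough 0.9 mcg/mL vs MEC 2 mcg/mL: subtherapeutic.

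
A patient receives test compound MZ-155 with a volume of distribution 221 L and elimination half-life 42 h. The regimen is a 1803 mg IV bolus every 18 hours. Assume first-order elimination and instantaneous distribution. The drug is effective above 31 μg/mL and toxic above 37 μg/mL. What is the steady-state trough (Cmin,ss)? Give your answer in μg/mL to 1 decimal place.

k = ln2/t½ = ln2/42 ≈ 0.016504 h⁻¹; fraction remaining f = e^(−kτ) = e^(−0.016504×18) ≈ 0.7430.
At steady state, accumulation factor R = 1/(1 − e^(−kτ)) ≈ 3.8911.
Each bolus raises the concentration by D/Vd = 1803/221 ≈ 8.158 μg/mL.
Cmax,ss = C₀/(1 − f) ≈ 8.158/0.2570 ≈ 31.743 μg/mL.
Steady-state trough Cmin,ss = Cmax,ss·f ≈ 31.743 × 0.7430 ≈ 23.585 μg/mL.
Trough 23.6 μg/mL vs MEC 31 μg/mL: subtherapeutic.

23.6 μg/mL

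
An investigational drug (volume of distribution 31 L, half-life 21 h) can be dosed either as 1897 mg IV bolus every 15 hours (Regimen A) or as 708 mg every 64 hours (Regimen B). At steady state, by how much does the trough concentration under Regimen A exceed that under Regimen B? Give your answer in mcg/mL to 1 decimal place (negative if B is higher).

92.4 mcg/mL

Regimen A: f = (1/2)^(15/21) ≈ 0.6095; Cmin,ss = (1897/31)·f/(1−f) ≈ 95.512 mcg/mL.
Regimen B: f = (1/2)^(64/21) ≈ 0.1209; Cmin,ss = (708/31)·f/(1−f) ≈ 3.141 mcg/mL.
Difference ≈ 95.512 − 3.141 ≈ 92.371 mcg/mL.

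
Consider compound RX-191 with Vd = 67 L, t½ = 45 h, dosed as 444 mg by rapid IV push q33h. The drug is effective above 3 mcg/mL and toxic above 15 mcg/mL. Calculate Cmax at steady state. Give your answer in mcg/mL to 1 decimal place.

16.6 mcg/mL

τ/t½ = 33/45 ≈ 0.73333, so fraction remaining f = (1/2)^(33/45) ≈ 0.6015.
Accumulation ratio R = 1/(1 − f) ≈ 1/0.3985 ≈ 2.5094.
Each bolus raises the concentration by D/Vd = 444/67 ≈ 6.627 mcg/mL.
Steady-state peak Cmax,ss = C₀·R ≈ 6.627 × 2.5094 ≈ 16.630 mcg/mL.
Peak 16.6 mcg/mL vs MTC 15 mcg/mL: exceeds toxic threshold.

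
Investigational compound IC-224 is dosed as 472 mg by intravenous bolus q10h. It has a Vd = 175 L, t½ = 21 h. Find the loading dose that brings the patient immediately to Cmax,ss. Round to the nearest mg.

f = (1/2)^(10/21) ≈ 0.718873; accumulation ratio R = 1/(1−f) ≈ 3.55711.
Loading dose to hit Cmax,ss on first dose: D_load = D_maint·R ≈ 472 × 3.55711 ≈ 1678.96 mg.

1679 mg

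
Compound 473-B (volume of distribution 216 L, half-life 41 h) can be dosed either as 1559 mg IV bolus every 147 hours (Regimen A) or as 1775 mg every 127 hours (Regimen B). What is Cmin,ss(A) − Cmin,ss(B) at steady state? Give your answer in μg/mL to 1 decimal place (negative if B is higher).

-0.4 μg/mL

Regimen A: f = (1/2)^(147/41) ≈ 0.0833; Cmin,ss = (1559/216)·f/(1−f) ≈ 0.656 μg/mL.
Regimen B: f = (1/2)^(127/41) ≈ 0.1168; Cmin,ss = (1775/216)·f/(1−f) ≈ 1.087 μg/mL.
Difference ≈ 0.656 − 1.087 ≈ -0.431 μg/mL.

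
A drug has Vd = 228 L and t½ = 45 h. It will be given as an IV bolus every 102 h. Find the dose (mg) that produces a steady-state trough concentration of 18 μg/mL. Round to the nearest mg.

15645 mg

τ/t½ = 102/45 ≈ 2.2667, so f = (1/2)^(102/45) ≈ 0.207809.
Cmin,ss = (D/Vd)·f/(1−f), so D = Cmin,ss·Vd·(1−f)/f.
D = 18 × 228 × (1−f)/f ≈ 18 × 228 × 3.81211 ≈ 15644.90 mg.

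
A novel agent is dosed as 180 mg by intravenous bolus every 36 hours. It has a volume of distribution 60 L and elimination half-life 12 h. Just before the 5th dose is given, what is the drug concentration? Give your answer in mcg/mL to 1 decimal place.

f = (1/2)^(τ/t½) = (1/2)^(36/12) ≈ 0.1250.
C₀ = D/Vd = 180/60 ≈ 3.000 mcg/mL.
Before the 5th dose, 4 doses have been given. Superposition: Cmin = C₀·(f + f² + … + f^4).
≈ 3.000 × (0.1250 + 0.0156 + 0.0020 + 0.0002) ≈ 3.000 × 0.1428 ≈ 0.428 mcg/mL.

0.4 mcg/mL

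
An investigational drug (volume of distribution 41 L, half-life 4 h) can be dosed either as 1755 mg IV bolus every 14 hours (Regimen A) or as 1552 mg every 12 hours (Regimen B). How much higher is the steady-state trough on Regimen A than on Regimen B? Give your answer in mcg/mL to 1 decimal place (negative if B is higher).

Regimen A: f = (1/2)^(14/4) ≈ 0.0884; Cmin,ss = (1755/41)·f/(1−f) ≈ 4.151 mcg/mL.
Regimen B: f = (1/2)^(12/4) ≈ 0.1250; Cmin,ss = (1552/41)·f/(1−f) ≈ 5.408 mcg/mL.
Difference ≈ 4.151 − 5.408 ≈ -1.257 mcg/mL.

-1.3 mcg/mL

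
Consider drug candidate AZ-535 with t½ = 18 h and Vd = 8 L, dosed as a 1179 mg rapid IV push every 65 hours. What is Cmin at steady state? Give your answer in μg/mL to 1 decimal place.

13.1 μg/mL

Over one 65-h interval, 65/18 ≈ 3.6111 half-lives elapse, leaving f ≈ 0.0818 of each dose.
At steady state, accumulation factor R = 1/(1 − e^(−kτ)) ≈ 1.0891.
Single-dose peak C₀ = D/Vd = 1179/8 ≈ 147.375 μg/mL.
Steady-state peak Cmax,ss = C₀·R ≈ 147.375 × 1.0891 ≈ 160.506 μg/mL.
Steady-state trough Cmin,ss = Cmax,ss·f ≈ 160.506 × 0.0818 ≈ 13.129 μg/mL.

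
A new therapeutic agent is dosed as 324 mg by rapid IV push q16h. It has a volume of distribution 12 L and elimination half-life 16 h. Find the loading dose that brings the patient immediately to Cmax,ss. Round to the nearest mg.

f = (1/2)^(16/16) ≈ 0.500000; accumulation ratio R = 1/(1−f) ≈ 2.00000.
Loading dose to hit Cmax,ss on first dose: D_load = D_maint·R ≈ 324 × 2.00000 ≈ 648.00 mg.

648 mg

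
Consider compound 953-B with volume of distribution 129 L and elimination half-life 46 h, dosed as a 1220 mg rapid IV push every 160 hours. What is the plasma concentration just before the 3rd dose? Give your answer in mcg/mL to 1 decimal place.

f = (1/2)^(τ/t½) = (1/2)^(160/46) ≈ 0.0897.
C₀ = D/Vd = 1220/129 ≈ 9.457 mcg/mL.
Before the 3rd dose, 2 doses have been given. Superposition: Cmin = C₀·(f + f²).
≈ 9.457 × (0.0897 + 0.0080) ≈ 9.457 × 0.0977 ≈ 0.924 mcg/mL.

0.9 mcg/mL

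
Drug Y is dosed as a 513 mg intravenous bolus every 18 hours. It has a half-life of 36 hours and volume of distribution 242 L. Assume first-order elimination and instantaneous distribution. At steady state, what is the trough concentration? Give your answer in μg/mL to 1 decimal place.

τ/t½ = 18/36 ≈ 0.5, so fraction remaining f = (1/2)^(18/36) ≈ 0.7071.
At steady state, accumulation factor R = 1/(1 − e^(−kτ)) ≈ 3.4141.
Each bolus raises the concentration by D/Vd = 513/242 ≈ 2.120 μg/mL.
Cmax,ss = C₀/(1 − f) ≈ 2.120/0.2929 ≈ 7.238 μg/mL.
One interval later, Cmin,ss = Cmax,ss·e^(−kτ) ≈ 7.238 × 0.7071 ≈ 5.118 μg/mL.

5.1 μg/mL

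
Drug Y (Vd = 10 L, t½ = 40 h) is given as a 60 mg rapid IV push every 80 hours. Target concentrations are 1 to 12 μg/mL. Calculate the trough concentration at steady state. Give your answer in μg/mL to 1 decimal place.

τ = 80 h = 2 half-lives, so f = (1/2)^2 = 0.25.
Accumulation ratio R = 1/(1 − f) = 1/0.75 = 4/3.
Single-dose peak C₀ = D/Vd = 60/10 = 6 μg/mL.
Steady-state peak Cmax,ss = C₀·R = 6 × 4/3 ≈ 8.000 μg/mL.
Steady-state trough Cmin,ss = Cmax,ss·f ≈ 8.000 × 0.25 ≈ 2.000 μg/mL.
Trough 2.0 μg/mL vs MEC 1 μg/mL: adequate.

2.0 μg/mL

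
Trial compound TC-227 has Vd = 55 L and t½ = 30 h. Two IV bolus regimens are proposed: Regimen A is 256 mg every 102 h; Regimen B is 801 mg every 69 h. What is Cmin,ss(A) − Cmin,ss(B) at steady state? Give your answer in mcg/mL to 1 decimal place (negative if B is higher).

-3.2 mcg/mL

Regimen A: f = (1/2)^(102/30) ≈ 0.0947; Cmin,ss = (256/55)·f/(1−f) ≈ 0.487 mcg/mL.
Regimen B: f = (1/2)^(69/30) ≈ 0.2031; Cmin,ss = (801/55)·f/(1−f) ≈ 3.712 mcg/mL.
Difference ≈ 0.487 − 3.712 ≈ -3.225 mcg/mL.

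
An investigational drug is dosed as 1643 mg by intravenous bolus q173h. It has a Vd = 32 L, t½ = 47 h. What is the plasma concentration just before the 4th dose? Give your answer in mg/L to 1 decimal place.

4.3 mg/L

f = (1/2)^(τ/t½) = (1/2)^(173/47) ≈ 0.0780.
C₀ = D/Vd = 1643/32 ≈ 51.344 mg/L.
Before the 4th dose, 3 doses have been given. Superposition: Cmin = C₀·(f + f² + … + f^3).
≈ 51.344 × (0.0780 + 0.0061 + 0.0005) ≈ 51.344 × 0.0846 ≈ 4.344 mg/L.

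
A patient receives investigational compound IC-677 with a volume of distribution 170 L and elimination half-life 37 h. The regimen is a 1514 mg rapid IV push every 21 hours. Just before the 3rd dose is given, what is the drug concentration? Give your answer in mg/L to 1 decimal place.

10.1 mg/L

f = (1/2)^(τ/t½) = (1/2)^(21/37) ≈ 0.6748.
C₀ = D/Vd = 1514/170 ≈ 8.906 mg/L.
Before the 3rd dose, 2 doses have been given. Superposition: Cmin = C₀·(f + f²).
≈ 8.906 × (0.6748 + 0.4554) ≈ 8.906 × 1.1302 ≈ 10.066 mg/L.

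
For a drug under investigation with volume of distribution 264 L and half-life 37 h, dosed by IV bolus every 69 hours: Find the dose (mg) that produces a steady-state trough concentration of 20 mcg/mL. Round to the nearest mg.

13952 mg

τ/t½ = 69/37 ≈ 1.8649, so f = (1/2)^(69/37) ≈ 0.274549.
Cmin,ss = (D/Vd)·f/(1−f), so D = Cmin,ss·Vd·(1−f)/f.
D = 20 × 264 × (1−f)/f ≈ 20 × 264 × 2.64234 ≈ 13951.56 mg.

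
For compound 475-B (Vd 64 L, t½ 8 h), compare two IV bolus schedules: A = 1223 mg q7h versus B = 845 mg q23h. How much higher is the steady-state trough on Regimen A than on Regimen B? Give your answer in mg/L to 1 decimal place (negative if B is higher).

20.8 mg/L

Regimen A: f = (1/2)^(7/8) ≈ 0.5453; Cmin,ss = (1223/64)·f/(1−f) ≈ 22.917 mg/L.
Regimen B: f = (1/2)^(23/8) ≈ 0.1363; Cmin,ss = (845/64)·f/(1−f) ≈ 2.084 mg/L.
Difference ≈ 22.917 − 2.084 ≈ 20.833 mg/L.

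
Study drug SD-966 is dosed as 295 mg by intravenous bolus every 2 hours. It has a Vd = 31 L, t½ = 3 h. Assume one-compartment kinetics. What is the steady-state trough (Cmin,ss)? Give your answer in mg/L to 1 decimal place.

16.2 mg/L

Over one 2-h interval, 2/3 ≈ 0.66667 half-lives elapse, leaving f ≈ 0.6300 of each dose.
At steady state, accumulation factor R = 1/(1 − e^(−kτ)) ≈ 2.7027.
Each bolus raises the concentration by D/Vd = 295/31 ≈ 9.516 mg/L.
Cmax,ss = C₀/(1 − f) ≈ 9.516/0.3700 ≈ 25.719 mg/L.
Steady-state trough Cmin,ss = Cmax,ss·f ≈ 25.719 × 0.6300 ≈ 16.203 mg/L.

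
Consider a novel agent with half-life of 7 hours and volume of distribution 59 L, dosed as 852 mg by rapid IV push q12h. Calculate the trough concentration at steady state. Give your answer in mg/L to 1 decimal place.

6.3 mg/L

Over one 12-h interval, 12/7 ≈ 1.7143 half-lives elapse, leaving f ≈ 0.3048 of each dose.
At steady state, accumulation factor R = 1/(1 − e^(−kτ)) ≈ 1.4384.
Each bolus raises the concentration by D/Vd = 852/59 ≈ 14.441 mg/L.
Steady-state peak Cmax,ss = C₀·R ≈ 14.441 × 1.4384 ≈ 20.772 mg/L.
Steady-state trough Cmin,ss = Cmax,ss·f ≈ 20.772 × 0.3048 ≈ 6.331 mg/L.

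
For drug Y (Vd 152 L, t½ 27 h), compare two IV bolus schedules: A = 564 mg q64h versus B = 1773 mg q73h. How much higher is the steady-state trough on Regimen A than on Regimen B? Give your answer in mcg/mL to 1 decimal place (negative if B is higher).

-1.2 mcg/mL

Regimen A: f = (1/2)^(64/27) ≈ 0.1934; Cmin,ss = (564/152)·f/(1−f) ≈ 0.890 mcg/mL.
Regimen B: f = (1/2)^(73/27) ≈ 0.1535; Cmin,ss = (1773/152)·f/(1−f) ≈ 2.115 mcg/mL.
Difference ≈ 0.890 − 2.115 ≈ -1.225 mcg/mL.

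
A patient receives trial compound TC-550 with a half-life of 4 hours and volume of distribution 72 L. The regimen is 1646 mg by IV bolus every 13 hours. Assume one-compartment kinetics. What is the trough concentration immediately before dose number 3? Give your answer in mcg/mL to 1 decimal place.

f = (1/2)^(τ/t½) = (1/2)^(13/4) ≈ 0.1051.
C₀ = D/Vd = 1646/72 ≈ 22.861 mcg/mL.
Before the 3rd dose, 2 doses have been given. Superposition: Cmin = C₀·(f + f²).
≈ 22.861 × (0.1051 + 0.0110) ≈ 22.861 × 0.1161 ≈ 2.654 mcg/mL.

2.7 mcg/mL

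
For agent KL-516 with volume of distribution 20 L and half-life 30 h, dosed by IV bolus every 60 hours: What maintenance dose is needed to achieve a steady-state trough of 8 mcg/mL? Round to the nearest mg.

480 mg

τ/t½ = 60/30 ≈ 2, so f = (1/2)^(60/30) ≈ 0.250000.
Cmin,ss = (D/Vd)·f/(1−f), so D = Cmin,ss·Vd·(1−f)/f.
D = 8 × 20 × (1−f)/f ≈ 8 × 20 × 3.00000 ≈ 480.00 mg.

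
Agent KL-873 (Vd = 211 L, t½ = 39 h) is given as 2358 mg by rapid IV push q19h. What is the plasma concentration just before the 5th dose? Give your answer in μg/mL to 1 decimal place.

20.6 μg/mL

f = (1/2)^(τ/t½) = (1/2)^(19/39) ≈ 0.7134.
C₀ = D/Vd = 2358/211 ≈ 11.175 μg/mL.
Before the 5th dose, 4 doses have been given. Superposition: Cmin = C₀·(f + f² + … + f^4).
≈ 11.175 × (0.7134 + 0.5089 + 0.3631 + 0.2590) ≈ 11.175 × 1.8444 ≈ 20.611 μg/mL.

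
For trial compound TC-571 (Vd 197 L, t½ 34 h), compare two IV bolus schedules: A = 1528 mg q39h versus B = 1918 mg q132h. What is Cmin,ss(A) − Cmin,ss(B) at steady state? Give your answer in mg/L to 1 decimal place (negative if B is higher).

Regimen A: f = (1/2)^(39/34) ≈ 0.4515; Cmin,ss = (1528/197)·f/(1−f) ≈ 6.385 mg/L.
Regimen B: f = (1/2)^(132/34) ≈ 0.0678; Cmin,ss = (1918/197)·f/(1−f) ≈ 0.708 mg/L.
Difference ≈ 6.385 − 0.708 ≈ 5.677 mg/L.

5.7 mg/L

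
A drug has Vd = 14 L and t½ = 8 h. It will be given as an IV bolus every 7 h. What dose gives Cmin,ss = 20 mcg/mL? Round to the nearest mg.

τ/t½ = 7/8 ≈ 0.875, so f = (1/2)^(7/8) ≈ 0.545254.
Cmin,ss = (D/Vd)·f/(1−f), so D = Cmin,ss·Vd·(1−f)/f.
D = 20 × 14 × (1−f)/f ≈ 20 × 14 × 0.83401 ≈ 233.52 mg.

234 mg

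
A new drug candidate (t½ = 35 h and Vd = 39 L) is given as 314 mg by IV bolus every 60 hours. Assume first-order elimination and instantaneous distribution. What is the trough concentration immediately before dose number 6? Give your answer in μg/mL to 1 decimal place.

f = (1/2)^(τ/t½) = (1/2)^(60/35) ≈ 0.3048.
C₀ = D/Vd = 314/39 ≈ 8.051 μg/mL.
Before the 6th dose, 5 doses have been given. Superposition: Cmin = C₀·(f + f² + … + f^5).
≈ 8.051 × (0.3048 + 0.0929 + 0.0283 + 0.0086 + 0.0026) ≈ 8.051 × 0.4372 ≈ 3.520 μg/mL.

3.5 μg/mL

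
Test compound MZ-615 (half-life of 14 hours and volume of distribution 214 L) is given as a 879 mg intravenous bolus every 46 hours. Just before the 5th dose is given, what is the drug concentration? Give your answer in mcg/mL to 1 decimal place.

0.5 mcg/mL

f = (1/2)^(τ/t½) = (1/2)^(46/14) ≈ 0.1025.
C₀ = D/Vd = 879/214 ≈ 4.107 mcg/mL.
Before the 5th dose, 4 doses have been given. Superposition: Cmin = C₀·(f + f² + … + f^4).
≈ 4.107 × (0.1025 + 0.0105 + 0.0011 + 0.0001) ≈ 4.107 × 0.1142 ≈ 0.469 mcg/mL.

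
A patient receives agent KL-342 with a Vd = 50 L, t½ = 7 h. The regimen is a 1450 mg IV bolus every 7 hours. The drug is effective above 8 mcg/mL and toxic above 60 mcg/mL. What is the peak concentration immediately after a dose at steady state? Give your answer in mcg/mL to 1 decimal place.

The dosing interval is 1 half-life, so f = 2^(−1) = 0.5.
At steady state, R = 1/(1 − 0.5) = 2/1.
Single-dose peak C₀ = D/Vd = 1450/50 = 29 mcg/mL.
Steady-state peak Cmax,ss = C₀·R = 29 × 2/1 ≈ 58.000 mcg/mL.
Peak 58.0 mcg/mL vs MTC 60 mcg/mL: below toxic threshold.

58.0 mcg/mL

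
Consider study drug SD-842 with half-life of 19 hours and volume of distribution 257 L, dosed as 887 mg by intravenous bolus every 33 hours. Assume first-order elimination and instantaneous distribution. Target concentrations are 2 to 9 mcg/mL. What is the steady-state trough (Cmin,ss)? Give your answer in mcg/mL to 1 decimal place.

1.5 mcg/mL

k = ln2/t½ = ln2/19 ≈ 0.036481 h⁻¹; fraction remaining f = e^(−kτ) = e^(−0.036481×33) ≈ 0.3000.
At steady state, accumulation factor R = 1/(1 − e^(−kτ)) ≈ 1.4286.
Single-dose peak C₀ = D/Vd = 887/257 ≈ 3.451 mcg/mL.
Cmax,ss = C₀/(1 − f) ≈ 3.451/0.7000 ≈ 4.930 mcg/mL.
One interval later, Cmin,ss = Cmax,ss·e^(−kτ) ≈ 4.930 × 0.3000 ≈ 1.479 mcg/mL.
Trough 1.5 mcg/mL vs MEC 2 mcg/mL: subtherapeutic.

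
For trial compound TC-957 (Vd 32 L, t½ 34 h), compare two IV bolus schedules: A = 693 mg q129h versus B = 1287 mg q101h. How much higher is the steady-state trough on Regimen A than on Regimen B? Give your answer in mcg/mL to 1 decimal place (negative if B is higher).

-4.2 mcg/mL

Regimen A: f = (1/2)^(129/34) ≈ 0.0721; Cmin,ss = (693/32)·f/(1−f) ≈ 1.683 mcg/mL.
Regimen B: f = (1/2)^(101/34) ≈ 0.1276; Cmin,ss = (1287/32)·f/(1−f) ≈ 5.883 mcg/mL.
Difference ≈ 1.683 − 5.883 ≈ -4.200 mcg/mL.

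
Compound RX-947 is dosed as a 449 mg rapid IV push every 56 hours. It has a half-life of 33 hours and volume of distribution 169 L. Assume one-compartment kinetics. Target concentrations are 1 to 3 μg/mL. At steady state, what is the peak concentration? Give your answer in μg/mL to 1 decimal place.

3.8 μg/mL

Over one 56-h interval, 56/33 ≈ 1.697 half-lives elapse, leaving f ≈ 0.3084 of each dose.
At steady state, accumulation factor R = 1/(1 − e^(−kτ)) ≈ 1.4459.
Single-dose peak C₀ = D/Vd = 449/169 ≈ 2.657 μg/mL.
Cmax,ss = C₀/(1 − f) ≈ 2.657/0.6916 ≈ 3.842 μg/mL.
Peak 3.8 μg/mL vs MTC 3 μg/mL: exceeds toxic threshold.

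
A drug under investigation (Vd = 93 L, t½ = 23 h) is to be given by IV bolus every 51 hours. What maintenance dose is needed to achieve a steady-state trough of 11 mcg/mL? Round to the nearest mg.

3734 mg

τ/t½ = 51/23 ≈ 2.2174, so f = (1/2)^(51/23) ≈ 0.215030.
Cmin,ss = (D/Vd)·f/(1−f), so D = Cmin,ss·Vd·(1−f)/f.
D = 11 × 93 × (1−f)/f ≈ 11 × 93 × 3.65051 ≈ 3734.47 mg.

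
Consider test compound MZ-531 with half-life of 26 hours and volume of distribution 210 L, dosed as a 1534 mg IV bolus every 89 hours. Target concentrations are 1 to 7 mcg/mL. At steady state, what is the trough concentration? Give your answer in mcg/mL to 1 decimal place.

0.8 mcg/mL

Over one 89-h interval, 89/26 ≈ 3.4231 half-lives elapse, leaving f ≈ 0.0932 of each dose.
Single-dose peak C₀ = D/Vd = 1534/210 ≈ 7.305 mcg/mL.
Steady-state trough Cmin,ss = C₀·f/(1−f) ≈ 7.305 × 0.0932/0.9068 ≈ 0.751 mcg/mL.
Trough 0.8 mcg/mL vs MEC 1 mcg/mL: subtherapeutic.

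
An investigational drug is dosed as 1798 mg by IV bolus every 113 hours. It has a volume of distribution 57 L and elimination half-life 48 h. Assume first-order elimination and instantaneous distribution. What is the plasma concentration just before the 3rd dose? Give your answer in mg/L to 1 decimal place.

f = (1/2)^(τ/t½) = (1/2)^(113/48) ≈ 0.1956.
C₀ = D/Vd = 1798/57 ≈ 31.544 mg/L.
Before the 3rd dose, 2 doses have been given. Superposition: Cmin = C₀·(f + f²).
≈ 31.544 × (0.1956 + 0.0383) ≈ 31.544 × 0.2339 ≈ 7.378 mg/L.

7.4 mg/L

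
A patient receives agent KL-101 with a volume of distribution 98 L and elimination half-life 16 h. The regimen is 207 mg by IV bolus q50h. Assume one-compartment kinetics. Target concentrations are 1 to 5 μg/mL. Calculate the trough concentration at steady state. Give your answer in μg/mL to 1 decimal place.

0.3 μg/mL

k = ln2/t½ = ln2/16 ≈ 0.043322 h⁻¹; fraction remaining f = e^(−kτ) = e^(−0.043322×50) ≈ 0.1146.
Single-dose peak C₀ = D/Vd = 207/98 ≈ 2.112 μg/mL.
Steady-state trough Cmin,ss = C₀·f/(1−f) ≈ 2.112 × 0.1146/0.8854 ≈ 0.273 μg/mL.
Trough 0.3 μg/mL vs MEC 1 μg/mL: subtherapeutic.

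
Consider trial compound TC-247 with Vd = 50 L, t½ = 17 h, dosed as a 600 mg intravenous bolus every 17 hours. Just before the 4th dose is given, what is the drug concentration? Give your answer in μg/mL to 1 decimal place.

10.5 μg/mL

f = (1/2)^(τ/t½) = (1/2)^(17/17) ≈ 0.5000.
C₀ = D/Vd = 600/50 ≈ 12.000 μg/mL.
Before the 4th dose, 3 doses have been given. Superposition: Cmin = C₀·(f + f² + … + f^3).
≈ 12.000 × (0.5000 + 0.2500 + 0.1250) ≈ 12.000 × 0.8750 ≈ 10.500 μg/mL.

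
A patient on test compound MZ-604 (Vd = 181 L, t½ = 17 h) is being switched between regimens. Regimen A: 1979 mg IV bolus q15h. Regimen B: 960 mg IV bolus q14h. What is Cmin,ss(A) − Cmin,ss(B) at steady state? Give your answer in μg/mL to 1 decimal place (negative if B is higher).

6.1 μg/mL

Regimen A: f = (1/2)^(15/17) ≈ 0.5425; Cmin,ss = (1979/181)·f/(1−f) ≈ 12.965 μg/mL.
Regimen B: f = (1/2)^(14/17) ≈ 0.5651; Cmin,ss = (960/181)·f/(1−f) ≈ 6.892 μg/mL.
Difference ≈ 12.965 − 6.892 ≈ 6.073 μg/mL.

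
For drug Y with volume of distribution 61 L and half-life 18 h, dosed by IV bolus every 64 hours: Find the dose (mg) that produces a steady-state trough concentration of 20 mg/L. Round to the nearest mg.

τ/t½ = 64/18 ≈ 3.5556, so f = (1/2)^(64/18) ≈ 0.085049.
Cmin,ss = (D/Vd)·f/(1−f), so D = Cmin,ss·Vd·(1−f)/f.
D = 20 × 61 × (1−f)/f ≈ 20 × 61 × 10.75793 ≈ 13124.67 mg.

13125 mg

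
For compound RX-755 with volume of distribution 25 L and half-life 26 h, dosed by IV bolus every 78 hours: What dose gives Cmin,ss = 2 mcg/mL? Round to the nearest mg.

350 mg

τ/t½ = 78/26 ≈ 3, so f = (1/2)^(78/26) ≈ 0.125000.
Cmin,ss = (D/Vd)·f/(1−f), so D = Cmin,ss·Vd·(1−f)/f.
D = 2 × 25 × (1−f)/f ≈ 2 × 25 × 7.00000 ≈ 350.00 mg.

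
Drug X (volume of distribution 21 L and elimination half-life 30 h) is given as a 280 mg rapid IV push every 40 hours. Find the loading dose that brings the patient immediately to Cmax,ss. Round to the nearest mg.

f = (1/2)^(40/30) ≈ 0.396850; accumulation ratio R = 1/(1−f) ≈ 1.65796.
Loading dose to hit Cmax,ss on first dose: D_load = D_maint·R ≈ 280 × 1.65796 ≈ 464.23 mg.

464 mg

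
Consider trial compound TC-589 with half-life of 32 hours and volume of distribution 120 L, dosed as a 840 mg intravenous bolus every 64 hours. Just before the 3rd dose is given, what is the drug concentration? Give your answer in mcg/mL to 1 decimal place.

2.2 mcg/mL

f = (1/2)^(τ/t½) = (1/2)^(64/32) ≈ 0.2500.
C₀ = D/Vd = 840/120 ≈ 7.000 mcg/mL.
Before the 3rd dose, 2 doses have been given. Superposition: Cmin = C₀·(f + f²).
≈ 7.000 × (0.2500 + 0.0625) ≈ 7.000 × 0.3125 ≈ 2.188 mcg/mL.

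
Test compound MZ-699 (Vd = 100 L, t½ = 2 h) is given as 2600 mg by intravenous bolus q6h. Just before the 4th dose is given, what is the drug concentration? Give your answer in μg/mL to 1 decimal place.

f = (1/2)^(τ/t½) = (1/2)^(6/2) ≈ 0.1250.
C₀ = D/Vd = 2600/100 ≈ 26.000 μg/mL.
Before the 4th dose, 3 doses have been given. Superposition: Cmin = C₀·(f + f² + … + f^3).
≈ 26.000 × (0.1250 + 0.0156 + 0.0020) ≈ 26.000 × 0.1426 ≈ 3.708 μg/mL.

3.7 μg/mL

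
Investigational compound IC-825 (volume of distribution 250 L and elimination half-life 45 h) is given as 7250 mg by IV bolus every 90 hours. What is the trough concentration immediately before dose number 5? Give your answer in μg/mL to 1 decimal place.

f = (1/2)^(τ/t½) = (1/2)^(90/45) ≈ 0.2500.
C₀ = D/Vd = 7250/250 ≈ 29.000 μg/mL.
Before the 5th dose, 4 doses have been given. Superposition: Cmin = C₀·(f + f² + … + f^4).
≈ 29.000 × (0.2500 + 0.0625 + 0.0156 + 0.0039) ≈ 29.000 × 0.3320 ≈ 9.628 μg/mL.

9.6 μg/mL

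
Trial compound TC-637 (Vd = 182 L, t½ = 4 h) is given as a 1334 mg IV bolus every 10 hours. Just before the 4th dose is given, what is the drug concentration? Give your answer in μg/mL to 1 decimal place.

f = (1/2)^(τ/t½) = (1/2)^(10/4) ≈ 0.1768.
C₀ = D/Vd = 1334/182 ≈ 7.330 μg/mL.
Before the 4th dose, 3 doses have been given. Superposition: Cmin = C₀·(f + f² + … + f^3).
≈ 7.330 × (0.1768 + 0.0313 + 0.0055) ≈ 7.330 × 0.2136 ≈ 1.566 μg/mL.

1.6 μg/mL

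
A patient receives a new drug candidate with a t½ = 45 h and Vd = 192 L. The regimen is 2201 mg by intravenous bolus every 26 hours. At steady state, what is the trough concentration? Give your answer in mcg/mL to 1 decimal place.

k = ln2/t½ = ln2/45 ≈ 0.015403 h⁻¹; fraction remaining f = e^(−kτ) = e^(−0.015403×26) ≈ 0.6700.
At steady state, accumulation factor R = 1/(1 − e^(−kτ)) ≈ 3.0303.
Each bolus raises the concentration by D/Vd = 2201/192 ≈ 11.464 mcg/mL.
Cmax,ss = C₀/(1 − f) ≈ 11.464/0.3300 ≈ 34.739 mcg/mL.
One interval later, Cmin,ss = Cmax,ss·e^(−kτ) ≈ 34.739 × 0.6700 ≈ 23.275 mcg/mL.

23.3 mcg/mL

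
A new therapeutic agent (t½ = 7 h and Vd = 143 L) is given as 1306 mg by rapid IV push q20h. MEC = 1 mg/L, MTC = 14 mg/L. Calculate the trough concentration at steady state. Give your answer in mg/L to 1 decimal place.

1.5 mg/L

k = ln2/t½ = ln2/7 ≈ 0.099021 h⁻¹; fraction remaining f = e^(−kτ) = e^(−0.099021×20) ≈ 0.1380.
Each bolus raises the concentration by D/Vd = 1306/143 ≈ 9.133 mg/L.
Steady-state trough Cmin,ss = C₀·f/(1−f) ≈ 9.133 × 0.1380/0.8620 ≈ 1.462 mg/L.
Trough 1.5 mg/L vs MEC 1 mg/L: adequate.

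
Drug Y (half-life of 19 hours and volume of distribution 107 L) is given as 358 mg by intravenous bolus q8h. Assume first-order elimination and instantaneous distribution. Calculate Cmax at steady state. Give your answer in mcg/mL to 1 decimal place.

k = ln2/t½ = ln2/19 ≈ 0.036481 h⁻¹; fraction remaining f = e^(−kτ) = e^(−0.036481×8) ≈ 0.7469.
Accumulation ratio R = 1/(1 − f) ≈ 1/0.2531 ≈ 3.9510.
Each bolus raises the concentration by D/Vd = 358/107 ≈ 3.346 mcg/mL.
Steady-state peak Cmax,ss = C₀·R ≈ 3.346 × 3.9510 ≈ 13.220 mcg/mL.

13.2 mcg/mL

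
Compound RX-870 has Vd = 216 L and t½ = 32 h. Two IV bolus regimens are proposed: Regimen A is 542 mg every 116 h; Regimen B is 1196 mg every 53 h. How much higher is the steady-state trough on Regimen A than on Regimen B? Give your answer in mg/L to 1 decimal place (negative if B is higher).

-2.4 mg/L

Regimen A: f = (1/2)^(116/32) ≈ 0.0811; Cmin,ss = (542/216)·f/(1−f) ≈ 0.221 mg/L.
Regimen B: f = (1/2)^(53/32) ≈ 0.3173; Cmin,ss = (1196/216)·f/(1−f) ≈ 2.573 mg/L.
Difference ≈ 0.221 − 2.573 ≈ -2.352 mg/L.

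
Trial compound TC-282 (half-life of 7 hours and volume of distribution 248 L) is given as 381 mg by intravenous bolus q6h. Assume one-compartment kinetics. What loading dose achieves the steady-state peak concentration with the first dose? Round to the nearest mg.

851 mg

f = (1/2)^(6/7) ≈ 0.552045; accumulation ratio R = 1/(1−f) ≈ 2.23237.
Loading dose to hit Cmax,ss on first dose: D_load = D_maint·R ≈ 381 × 2.23237 ≈ 850.53 mg.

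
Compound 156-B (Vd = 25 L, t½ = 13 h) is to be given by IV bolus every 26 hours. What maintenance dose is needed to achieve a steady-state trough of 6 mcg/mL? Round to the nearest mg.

τ/t½ = 26/13 ≈ 2, so f = (1/2)^(26/13) ≈ 0.250000.
Cmin,ss = (D/Vd)·f/(1−f), so D = Cmin,ss·Vd·(1−f)/f.
D = 6 × 25 × (1−f)/f ≈ 6 × 25 × 3.00000 ≈ 450.00 mg.

450 mg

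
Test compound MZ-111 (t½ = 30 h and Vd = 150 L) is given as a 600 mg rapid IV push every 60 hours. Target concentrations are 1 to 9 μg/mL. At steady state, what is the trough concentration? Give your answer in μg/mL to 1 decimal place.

τ = 60 h = 2 half-lives, so f = (1/2)^2 = 0.25.
At steady state, R = 1/(1 − 0.25) = 4/3.
Single-dose peak C₀ = D/Vd = 600/150 = 4 μg/mL.
Steady-state peak Cmax,ss = C₀·R = 4 × 4/3 ≈ 5.333 μg/mL.
Steady-state trough Cmin,ss = Cmax,ss·f ≈ 5.333 × 0.25 ≈ 1.333 μg/mL.
Trough 1.3 μg/mL vs MEC 1 μg/mL: adequate.

1.3 μg/mL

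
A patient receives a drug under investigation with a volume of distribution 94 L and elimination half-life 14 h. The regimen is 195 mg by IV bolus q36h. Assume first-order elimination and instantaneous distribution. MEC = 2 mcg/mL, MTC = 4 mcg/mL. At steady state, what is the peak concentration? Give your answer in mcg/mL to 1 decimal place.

2.5 mcg/mL

Over one 36-h interval, 36/14 ≈ 2.5714 half-lives elapse, leaving f ≈ 0.1682 of each dose.
Accumulation ratio R = 1/(1 − f) ≈ 1/0.8318 ≈ 1.2022.
Each bolus raises the concentration by D/Vd = 195/94 ≈ 2.074 mcg/mL.
Cmax,ss = C₀/(1 − f) ≈ 2.074/0.8318 ≈ 2.493 mcg/mL.
Peak 2.5 mcg/mL vs MTC 4 mcg/mL: below toxic threshold.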